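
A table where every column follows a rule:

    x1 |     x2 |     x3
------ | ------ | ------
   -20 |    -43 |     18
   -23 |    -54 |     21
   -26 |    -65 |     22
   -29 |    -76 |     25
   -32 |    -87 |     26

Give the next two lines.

Column x1: −3 each step, so -20, -23, -26, -29, -32 → -35 → -38.
Column x2 — −11 each step: -43, -54, -65, -76, -87 → -98 → -109.
Column x3: alternating steps +3, +1, +3, +1, …, so 18, 21, 22, 25, 26 → 29 → 30.
Putting the parts together: -35  -98  29 and then -38  -109  30.

-35  -98  29; -38  -109  30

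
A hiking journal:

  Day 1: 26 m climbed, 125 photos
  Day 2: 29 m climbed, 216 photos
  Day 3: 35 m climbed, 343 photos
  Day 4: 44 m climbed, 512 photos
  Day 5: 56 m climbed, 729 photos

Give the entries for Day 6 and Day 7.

71 m climbed, 1000 photos; 89 m climbed, 1331 photos

M climbed — differences are 3, 6, 9, … (increasing by 3 each time): 26, 29, 35, 44, 56 → 71 → 89.
For the photos, perfect cubes: 5³, 6³, 7³, …: 125, 216, 343, 512, 729 → 1000 → 1331.
Putting the parts together: 71 m climbed, 1000 photos and then 89 m climbed, 1331 photos.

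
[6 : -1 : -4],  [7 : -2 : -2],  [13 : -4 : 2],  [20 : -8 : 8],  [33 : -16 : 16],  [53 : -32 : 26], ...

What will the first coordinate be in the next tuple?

First coordinate: each term is the sum of the two before it, so 6, 7, 13, 20, 33, 53 → 86.
For the second coordinate, ×2 each step: -1, -2, -4, -8, -16, -32 → -64.
Third coordinate — differences are 2, 4, 6, … (increasing by 2 each time): -4, -2, 2, 8, 16, 26 → 38.

86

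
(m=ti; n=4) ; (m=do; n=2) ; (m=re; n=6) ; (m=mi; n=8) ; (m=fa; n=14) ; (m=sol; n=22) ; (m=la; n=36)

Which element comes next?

(m=ti; n=58)

M: runs through the solfège scale do→ti, so ti, do, re, mi, fa, sol, la → ti.
N goes 4, 2, 6, 8, 14, 22, 36 → 58 (each term is the sum of the two before it).
So the next element is (m=ti; n=58).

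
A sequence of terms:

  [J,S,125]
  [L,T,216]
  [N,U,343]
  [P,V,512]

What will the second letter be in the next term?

Second letter — letters move forward 1 place in the alphabet: S, T, U, V → W.

W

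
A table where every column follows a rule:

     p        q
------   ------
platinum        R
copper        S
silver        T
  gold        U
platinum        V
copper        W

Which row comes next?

Column p: repeats platinum → copper → silver → gold; platinum, copper, silver, gold, platinum, copper → silver.
Column q: letters move forward 1 place in the alphabet; R, S, T, U, V, W → X.
Combining the parts gives silver  X.

silver  X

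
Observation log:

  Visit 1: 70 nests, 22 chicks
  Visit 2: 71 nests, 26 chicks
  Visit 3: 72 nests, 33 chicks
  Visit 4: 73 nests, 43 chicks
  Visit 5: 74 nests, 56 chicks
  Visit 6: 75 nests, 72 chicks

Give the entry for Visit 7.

76 nests, 91 chicks

Nests: +1 each step, so 70, 71, 72, 73, 74, 75 → 76.
Chicks goes 22, 26, 33, 43, 56, 72 → 91 (differences are 4, 7, 10, … (increasing by 3 each time)).
Combining the parts gives 76 nests, 91 chicks.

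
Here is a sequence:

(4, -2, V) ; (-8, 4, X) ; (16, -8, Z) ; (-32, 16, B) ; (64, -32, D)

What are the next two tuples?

(-128, 64, F), (256, -128, H)

First value: 4, -8, 16, -32, 64 → -128 → 256 (×(-2) each step).
Second value: ×(-2) each step, so -2, 4, -8, 16, -32 → 64 → -128.
Letter goes V, X, Z, B, D → F → H (letters move forward 2 places in the alphabet, wrapping Z→A).
Putting the parts together: (-128, 64, F) and then (256, -128, H).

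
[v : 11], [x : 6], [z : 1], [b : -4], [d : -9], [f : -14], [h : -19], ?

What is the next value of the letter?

Letter: v, x, z, b, d, f, h → j (letters move forward 2 places in the alphabet, wrapping Z→A).

j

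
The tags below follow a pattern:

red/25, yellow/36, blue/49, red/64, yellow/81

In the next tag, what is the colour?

blue

Colour — repeats red → yellow → blue: red, yellow, blue, red, yellow → blue.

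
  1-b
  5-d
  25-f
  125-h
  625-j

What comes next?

3125-l

First component: 1, 5, 25, 125, 625 → 3125 (×5 each step).
Letter: b, d, f, h, j → l (letters move forward 2 places in the alphabet).
Putting it together: 3125-l.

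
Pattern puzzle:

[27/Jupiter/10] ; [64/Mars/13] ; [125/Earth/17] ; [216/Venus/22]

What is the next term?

[343/Mercury/28]

First value goes 27, 64, 125, 216 → 343 (perfect cubes: 3³, 4³, 5³, …).
For the planet, runs backward through the planets Mercury→Neptune: Jupiter, Mars, Earth, Venus → Mercury.
Third value goes 10, 13, 17, 22 → 28 (differences are 3, 4, 5, … (increasing by 1 each time)).
Putting it together: [343/Mercury/28].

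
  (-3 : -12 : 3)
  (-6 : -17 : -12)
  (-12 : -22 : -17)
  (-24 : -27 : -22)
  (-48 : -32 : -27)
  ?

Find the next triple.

(-96 : -37 : -32)

First entry: ×2 each step, so -3, -6, -12, -24, -48 → -96.
Second entry: −5 each step, so -12, -17, -22, -27, -32 → -37.
Third entry — always the previous value of the second entry: 3, -12, -17, -22, -27 → -32.
Putting it together: (-96 : -37 : -32).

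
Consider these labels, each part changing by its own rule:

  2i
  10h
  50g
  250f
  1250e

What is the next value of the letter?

For the letter, letters move back 1 place in the alphabet: i, h, g, f, e → d.

d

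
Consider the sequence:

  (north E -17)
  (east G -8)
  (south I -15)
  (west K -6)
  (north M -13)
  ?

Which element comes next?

Direction — repeats north → east → south → west: north, east, south, west, north → east.
Letter: letters move forward 2 places in the alphabet; E, G, I, K, M → O.
Third coordinate — alternating steps +9, −7, +9, −7, …: -17, -8, -15, -6, -13 → -4.
So the next element is (east O -4).

(east O -4)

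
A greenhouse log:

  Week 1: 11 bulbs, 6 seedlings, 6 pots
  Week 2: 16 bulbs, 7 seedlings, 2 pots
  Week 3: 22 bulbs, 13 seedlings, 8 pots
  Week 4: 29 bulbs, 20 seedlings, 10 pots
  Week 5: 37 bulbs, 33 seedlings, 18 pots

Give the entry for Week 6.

Bulbs: 11, 16, 22, 29, 37 → 46 (differences are 5, 6, 7, … (increasing by 1 each time)).
Seedlings: 6, 7, 13, 20, 33 → 53 (each term is the sum of the two before it).
Pots: each term is the sum of the two before it, so 6, 2, 8, 10, 18 → 28.
So the next record is 46 bulbs, 53 seedlings, 28 pots.

46 bulbs, 53 seedlings, 28 pots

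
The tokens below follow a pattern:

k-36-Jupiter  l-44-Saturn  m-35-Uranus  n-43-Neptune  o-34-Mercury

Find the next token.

Letter — letters move forward 1 place in the alphabet: k, l, m, n, o → p.
Second component — alternating steps +8, −9, +8, −9, …: 36, 44, 35, 43, 34 → 42.
For the planet, runs through the planets Mercury→Neptune: Jupiter, Saturn, Uranus, Neptune, Mercury → Venus.
Combining the parts gives p-42-Venus.

p-42-Venus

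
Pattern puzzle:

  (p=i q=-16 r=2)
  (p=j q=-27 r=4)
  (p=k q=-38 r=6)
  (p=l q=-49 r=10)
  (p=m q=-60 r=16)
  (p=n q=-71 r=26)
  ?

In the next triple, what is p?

P: letters move forward 1 place in the alphabet, so i, j, k, l, m, n → o.
Q: -16, -27, -38, -49, -60, -71 → -82 (−11 each step).
R: 2, 4, 6, 10, 16, 26 → 42 (each term is the sum of the two before it).

o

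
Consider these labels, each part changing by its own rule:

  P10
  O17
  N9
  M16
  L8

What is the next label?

K15

Letter goes P, O, N, M, L → K (letters move back 1 place in the alphabet).
Second component: alternating steps +7, −8, +7, −8, …; 10, 17, 9, 16, 8 → 15.
Putting it together: K15.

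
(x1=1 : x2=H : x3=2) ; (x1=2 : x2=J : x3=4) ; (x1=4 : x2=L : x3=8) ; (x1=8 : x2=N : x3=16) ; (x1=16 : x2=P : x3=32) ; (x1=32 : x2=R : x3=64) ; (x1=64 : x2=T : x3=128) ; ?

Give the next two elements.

X1 — ×2 each step: 1, 2, 4, 8, 16, 32, 64 → 128 → 256.
X2 — letters move forward 2 places in the alphabet: H, J, L, N, P, R, T → V → X.
X3 — always 2 × the x1: 2, 4, 8, 16, 32, 64, 128 → 256 → 512.
So the next two elements are (x1=128 : x2=V : x3=256) and (x1=256 : x2=X : x3=512).

(x1=128 : x2=V : x3=256), (x1=256 : x2=X : x3=512)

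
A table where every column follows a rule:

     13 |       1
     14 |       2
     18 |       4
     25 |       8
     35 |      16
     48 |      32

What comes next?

64  64

First component: 13, 14, 18, 25, 35, 48 → 64 (differences are 1, 4, 7, … (increasing by 3 each time)).
Second component goes 1, 2, 4, 8, 16, 32 → 64 (×2 each step).
Putting it together: 64  64.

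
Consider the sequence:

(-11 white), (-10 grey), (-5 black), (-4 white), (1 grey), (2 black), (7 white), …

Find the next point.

First slot: -11, -10, -5, -4, 1, 2, 7 → 8 (alternating steps +1, +5, +1, +5, …).
Shade: white, grey, black, white, grey, black, white → grey (repeats white → grey → black).
Combining the parts gives (8 grey).

(8 grey)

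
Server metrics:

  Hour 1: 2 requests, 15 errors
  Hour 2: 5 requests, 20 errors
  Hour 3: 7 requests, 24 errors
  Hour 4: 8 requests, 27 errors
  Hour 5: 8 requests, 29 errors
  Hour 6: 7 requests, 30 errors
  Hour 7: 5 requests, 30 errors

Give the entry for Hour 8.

Requests — differences are 3, 2, 1, … (decreasing by 1 each time): 2, 5, 7, 8, 8, 7, 5 → 2.
Errors — differences are 5, 4, 3, … (decreasing by 1 each time): 15, 20, 24, 27, 29, 30, 30 → 29.
So the next line is 2 requests, 29 errors.

2 requests, 29 errors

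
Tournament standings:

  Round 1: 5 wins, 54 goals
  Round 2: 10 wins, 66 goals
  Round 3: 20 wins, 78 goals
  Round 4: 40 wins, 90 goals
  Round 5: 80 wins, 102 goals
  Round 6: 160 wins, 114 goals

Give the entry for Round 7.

320 wins, 126 goals

Wins: ×2 each step, so 5, 10, 20, 40, 80, 160 → 320.
Goals — +12 each step: 54, 66, 78, 90, 102, 114 → 126.
Combining the parts gives 320 wins, 126 goals.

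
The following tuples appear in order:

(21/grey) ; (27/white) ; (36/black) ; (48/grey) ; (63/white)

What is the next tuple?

(81/black)

For the first component, differences are 6, 9, 12, … (increasing by 3 each time): 21, 27, 36, 48, 63 → 81.
Shade goes grey, white, black, grey, white → black (repeats grey → white → black).
So the next tuple is (81/black).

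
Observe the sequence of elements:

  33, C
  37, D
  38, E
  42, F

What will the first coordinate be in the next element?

43

First coordinate: alternating steps +4, +1, +4, +1, …, so 33, 37, 38, 42 → 43.
Letter: C, D, E, F → G (letters move forward 1 place in the alphabet).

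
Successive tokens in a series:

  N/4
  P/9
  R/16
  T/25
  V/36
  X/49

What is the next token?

Z/64

Letter: letters move forward 2 places in the alphabet; N, P, R, T, V, X → Z.
Second component goes 4, 9, 16, 25, 36, 49 → 64 (perfect squares: 2², 3², 4², …).
Combining the parts gives Z/64.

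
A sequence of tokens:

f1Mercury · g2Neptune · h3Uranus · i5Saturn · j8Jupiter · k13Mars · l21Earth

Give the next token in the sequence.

Letter: f, g, h, i, j, k, l → m (letters move forward 1 place in the alphabet).
Second component: each term is the sum of the two before it, so 1, 2, 3, 5, 8, 13, 21 → 34.
Planet — runs backward through the planets Mercury→Neptune: Mercury, Neptune, Uranus, Saturn, Jupiter, Mars, Earth → Venus.
So the next token is m34Venus.

m34Venus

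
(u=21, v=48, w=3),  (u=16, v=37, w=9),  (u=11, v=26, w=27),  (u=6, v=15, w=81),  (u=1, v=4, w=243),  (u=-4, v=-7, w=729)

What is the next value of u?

U: 21, 16, 11, 6, 1, -4 → -9 (−5 each step).
V: −11 each step; 48, 37, 26, 15, 4, -7 → -18.
W: ×3 each step; 3, 9, 27, 81, 243, 729 → 2187.

-9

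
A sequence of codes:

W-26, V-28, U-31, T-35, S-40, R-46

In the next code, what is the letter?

Q

Letter: letters move back 1 place in the alphabet; W, V, U, T, S, R → Q.
Second component: 26, 28, 31, 35, 40, 46 → 53 (differences are 2, 3, 4, … (increasing by 1 each time)).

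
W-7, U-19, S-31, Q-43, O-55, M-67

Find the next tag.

K-79

Letter: letters move back 2 places in the alphabet; W, U, S, Q, O, M → K.
Second component: +12 each step; 7, 19, 31, 43, 55, 67 → 79.
Putting it together: K-79.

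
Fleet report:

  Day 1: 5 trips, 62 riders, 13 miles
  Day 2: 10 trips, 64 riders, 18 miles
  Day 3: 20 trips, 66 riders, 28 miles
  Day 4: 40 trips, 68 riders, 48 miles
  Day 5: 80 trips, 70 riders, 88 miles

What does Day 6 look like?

Trips: ×2 each step; 5, 10, 20, 40, 80 → 160.
Riders goes 62, 64, 66, 68, 70 → 72 (+2 each step).
Miles: always 8 more than the trips, so 13, 18, 28, 48, 88 → 168.
So the next row is 160 trips, 72 riders, 168 miles.

160 trips, 72 riders, 168 miles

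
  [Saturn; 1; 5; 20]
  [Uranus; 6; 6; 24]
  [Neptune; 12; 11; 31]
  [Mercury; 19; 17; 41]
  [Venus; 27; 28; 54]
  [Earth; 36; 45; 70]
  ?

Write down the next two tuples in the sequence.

Planet goes Saturn, Uranus, Neptune, Mercury, Venus, Earth → Mars → Jupiter (runs through the planets Mercury→Neptune).
Second value — differences are 5, 6, 7, … (increasing by 1 each time): 1, 6, 12, 19, 27, 36 → 46 → 57.
Third value: each term is the sum of the two before it, so 5, 6, 11, 17, 28, 45 → 73 → 118.
Fourth value — differences are 4, 7, 10, … (increasing by 3 each time): 20, 24, 31, 41, 54, 70 → 89 → 111.
Putting the parts together: [Mars; 46; 73; 89] and then [Jupiter; 57; 118; 111].

[Mars; 46; 73; 89], [Jupiter; 57; 118; 111]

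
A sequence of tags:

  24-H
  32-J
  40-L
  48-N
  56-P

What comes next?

64-R

First component: +8 each step, so 24, 32, 40, 48, 56 → 64.
Letter: letters move forward 2 places in the alphabet, so H, J, L, N, P → R.
So the next tag is 64-R.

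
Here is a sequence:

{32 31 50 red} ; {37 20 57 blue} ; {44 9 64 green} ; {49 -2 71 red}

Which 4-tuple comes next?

{56 -13 78 blue}

First coordinate: 32, 37, 44, 49 → 56 (alternating steps +5, +7, +5, +7, …).
Second coordinate — −11 each step: 31, 20, 9, -2 → -13.
For the third coordinate, +7 each step: 50, 57, 64, 71 → 78.
Colour — repeats red → blue → green: red, blue, green, red → blue.
Putting it together: {56 -13 78 blue}.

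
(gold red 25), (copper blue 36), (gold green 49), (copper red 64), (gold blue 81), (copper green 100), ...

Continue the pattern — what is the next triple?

Metal — alternates gold ↔ copper: gold, copper, gold, copper, gold, copper → gold.
Colour — repeats red → blue → green: red, blue, green, red, blue, green → red.
Third coordinate: perfect squares: 5², 6², 7², …; 25, 36, 49, 64, 81, 100 → 121.
Combining the parts gives (gold red 121).

(gold red 121)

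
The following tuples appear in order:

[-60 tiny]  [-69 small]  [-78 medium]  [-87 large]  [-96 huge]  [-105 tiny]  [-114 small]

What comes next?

[-123 medium]

First entry — −9 each step: -60, -69, -78, -87, -96, -105, -114 → -123.
Size: repeats tiny → small → medium → large → huge, so tiny, small, medium, large, huge, tiny, small → medium.
Putting it together: [-123 medium].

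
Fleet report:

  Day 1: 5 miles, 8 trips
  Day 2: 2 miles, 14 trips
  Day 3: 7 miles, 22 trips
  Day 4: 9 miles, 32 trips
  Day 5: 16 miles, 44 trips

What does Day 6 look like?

For the miles, each term is the sum of the two before it: 5, 2, 7, 9, 16 → 25.
Trips: 8, 14, 22, 32, 44 → 58 (differences are 6, 8, 10, … (increasing by 2 each time)).
Combining the parts gives 25 miles, 58 trips.

25 miles, 58 trips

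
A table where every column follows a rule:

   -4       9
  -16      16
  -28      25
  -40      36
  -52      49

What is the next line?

-64  64

First component: −12 each step; -4, -16, -28, -40, -52 → -64.
Second component — perfect squares: 3², 4², 5², …: 9, 16, 25, 36, 49 → 64.
So the next line is -64  64.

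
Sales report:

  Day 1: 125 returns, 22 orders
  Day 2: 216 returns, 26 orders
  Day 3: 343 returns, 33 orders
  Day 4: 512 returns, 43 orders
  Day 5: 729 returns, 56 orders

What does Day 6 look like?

1000 returns, 72 orders

Returns goes 125, 216, 343, 512, 729 → 1000 (perfect cubes: 5³, 6³, 7³, …).
Orders: differences are 4, 7, 10, … (increasing by 3 each time); 22, 26, 33, 43, 56 → 72.
Putting it together: 1000 returns, 72 orders.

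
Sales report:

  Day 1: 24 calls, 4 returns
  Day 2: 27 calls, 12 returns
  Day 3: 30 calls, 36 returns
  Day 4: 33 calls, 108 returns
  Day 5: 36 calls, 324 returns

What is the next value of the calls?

39

Calls: +3 each step, so 24, 27, 30, 33, 36 → 39.
Returns: ×3 each step, so 4, 12, 36, 108, 324 → 972.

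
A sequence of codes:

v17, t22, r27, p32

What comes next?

n37

Letter: letters move back 2 places in the alphabet; v, t, r, p → n.
For the second component, +5 each step: 17, 22, 27, 32 → 37.
So the next code is n37.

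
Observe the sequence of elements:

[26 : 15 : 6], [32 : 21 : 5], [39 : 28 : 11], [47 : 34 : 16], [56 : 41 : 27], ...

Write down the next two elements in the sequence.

First value: differences are 6, 7, 8, … (increasing by 1 each time); 26, 32, 39, 47, 56 → 66 → 77.
For the second value, alternating steps +6, +7, +6, +7, …: 15, 21, 28, 34, 41 → 47 → 54.
Third value: each term is the sum of the two before it, so 6, 5, 11, 16, 27 → 43 → 70.
So the next two elements are [66 : 47 : 43] and [77 : 54 : 70].

[66 : 47 : 43], [77 : 54 : 70]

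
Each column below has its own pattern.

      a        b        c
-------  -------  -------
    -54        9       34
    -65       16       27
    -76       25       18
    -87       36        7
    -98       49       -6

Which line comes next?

Column a — −11 each step: -54, -65, -76, -87, -98 → -109.
For the column b, perfect squares: 3², 4², 5², …: 9, 16, 25, 36, 49 → 64.
Column c — together with the column b always sums to 43: 34, 27, 18, 7, -6 → -21.
So the next line is -109  64  -21.

-109  64  -21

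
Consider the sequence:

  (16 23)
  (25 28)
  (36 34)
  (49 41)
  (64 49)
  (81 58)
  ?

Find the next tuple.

First part — perfect squares: 4², 5², 6², …: 16, 25, 36, 49, 64, 81 → 100.
Second part goes 23, 28, 34, 41, 49, 58 → 68 (differences are 5, 6, 7, … (increasing by 1 each time)).
Putting it together: (100 68).

(100 68)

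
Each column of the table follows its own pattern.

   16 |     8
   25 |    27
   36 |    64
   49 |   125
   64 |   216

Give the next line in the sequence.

81  343

First component goes 16, 25, 36, 49, 64 → 81 (perfect squares: 4², 5², 6², …).
For the second component, perfect cubes: 2³, 3³, 4³, …: 8, 27, 64, 125, 216 → 343.
Putting it together: 81  343.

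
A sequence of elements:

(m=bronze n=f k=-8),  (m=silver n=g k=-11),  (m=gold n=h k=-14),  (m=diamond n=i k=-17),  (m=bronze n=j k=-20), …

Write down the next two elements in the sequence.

(m=silver n=k k=-23), (m=gold n=l k=-26)

M goes bronze, silver, gold, diamond, bronze → silver → gold (repeats bronze → silver → gold → diamond).
N goes f, g, h, i, j → k → l (letters move forward 1 place in the alphabet).
K — −3 each step: -8, -11, -14, -17, -20 → -23 → -26.
So the next two elements are (m=silver n=k k=-23) and (m=gold n=l k=-26).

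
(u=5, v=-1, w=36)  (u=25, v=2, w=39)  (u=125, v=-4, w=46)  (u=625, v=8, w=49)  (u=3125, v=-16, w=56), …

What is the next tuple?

U goes 5, 25, 125, 625, 3125 → 15625 (×5 each step).
V goes -1, 2, -4, 8, -16 → 32 (×(-2) each step).
W goes 36, 39, 46, 49, 56 → 59 (alternating steps +3, +7, +3, +7, …).
Putting it together: (u=15625, v=32, w=59).

(u=15625, v=32, w=59)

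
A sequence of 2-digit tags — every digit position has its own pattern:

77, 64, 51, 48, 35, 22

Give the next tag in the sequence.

19

First digit: −1 each step, mod 10; 7, 6, 5, 4, 3, 2 → 1.
Second digit goes 7, 4, 1, 8, 5, 2 → 9 (−3 each step, mod 10).
Combining the parts gives 19.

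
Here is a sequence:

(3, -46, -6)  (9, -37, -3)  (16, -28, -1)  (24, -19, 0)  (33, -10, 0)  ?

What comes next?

(43, -1, -1)

First part goes 3, 9, 16, 24, 33 → 43 (differences are 6, 7, 8, … (increasing by 1 each time)).
Second part: +9 each step; -46, -37, -28, -19, -10 → -1.
Third part: differences are 3, 2, 1, … (decreasing by 1 each time); -6, -3, -1, 0, 0 → -1.
Putting it together: (43, -1, -1).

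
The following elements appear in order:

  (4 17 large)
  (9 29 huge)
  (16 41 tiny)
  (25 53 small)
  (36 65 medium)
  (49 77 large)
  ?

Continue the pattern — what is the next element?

(64 89 huge)

For the first component, perfect squares: 2², 3², 4², …: 4, 9, 16, 25, 36, 49 → 64.
Second component goes 17, 29, 41, 53, 65, 77 → 89 (+12 each step).
Size — repeats large → huge → tiny → small → medium: large, huge, tiny, small, medium, large → huge.
Combining the parts gives (64 89 huge).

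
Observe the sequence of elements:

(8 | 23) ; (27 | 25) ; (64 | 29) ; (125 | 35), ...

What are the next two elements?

First value: perfect cubes: 2³, 3³, 4³, …; 8, 27, 64, 125 → 216 → 343.
Second value — differences are 2, 4, 6, … (increasing by 2 each time): 23, 25, 29, 35 → 43 → 53.
So the next two elements are (216 | 43) and (343 | 53).

(216 | 43), (343 | 53)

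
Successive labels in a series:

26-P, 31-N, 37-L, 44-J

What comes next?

For the first component, differences are 5, 6, 7, … (increasing by 1 each time): 26, 31, 37, 44 → 52.
Letter: letters move back 2 places in the alphabet; P, N, L, J → H.
Combining the parts gives 52-H.

52-H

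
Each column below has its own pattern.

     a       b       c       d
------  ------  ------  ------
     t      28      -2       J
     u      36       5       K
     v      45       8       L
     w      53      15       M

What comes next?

Column a: t, u, v, w → x (letters move forward 1 place in the alphabet).
Column b: alternating steps +8, +9, +8, +9, …; 28, 36, 45, 53 → 62.
Column c: -2, 5, 8, 15 → 18 (alternating steps +7, +3, +7, +3, …).
Column d — letters move forward 1 place in the alphabet: J, K, L, M → N.
Putting it together: x  62  18  N.

x  62  18  N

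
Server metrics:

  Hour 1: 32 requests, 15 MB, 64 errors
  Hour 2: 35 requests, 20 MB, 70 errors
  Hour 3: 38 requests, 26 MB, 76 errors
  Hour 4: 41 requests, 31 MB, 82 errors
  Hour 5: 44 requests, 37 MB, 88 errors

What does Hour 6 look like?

47 requests, 42 MB, 94 errors

Requests: +3 each step; 32, 35, 38, 41, 44 → 47.
MB goes 15, 20, 26, 31, 37 → 42 (alternating steps +5, +6, +5, +6, …).
Errors: 64, 70, 76, 82, 88 → 94 (always 2 × the requests).
Putting it together: 47 requests, 42 MB, 94 errors.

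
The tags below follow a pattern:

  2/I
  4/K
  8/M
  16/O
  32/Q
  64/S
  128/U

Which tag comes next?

256/W

First component — ×2 each step: 2, 4, 8, 16, 32, 64, 128 → 256.
Letter: letters move forward 2 places in the alphabet; I, K, M, O, Q, S, U → W.
So the next tag is 256/W.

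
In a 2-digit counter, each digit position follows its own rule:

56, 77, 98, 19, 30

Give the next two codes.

First digit goes 5, 7, 9, 1, 3 → 5 → 7 (+2 each step, mod 10).
Second digit: +1 each step, mod 10, so 6, 7, 8, 9, 0 → 1 → 2.
So the next two codes are 51 and 72.

51 then 72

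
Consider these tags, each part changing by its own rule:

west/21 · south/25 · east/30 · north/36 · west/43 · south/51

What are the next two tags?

Direction: west, south, east, north, west, south → east → north (repeats west → south → east → north).
Second component goes 21, 25, 30, 36, 43, 51 → 60 → 70 (differences are 4, 5, 6, … (increasing by 1 each time)).
So the next two tags are east/60 and north/70.

east/60 then north/70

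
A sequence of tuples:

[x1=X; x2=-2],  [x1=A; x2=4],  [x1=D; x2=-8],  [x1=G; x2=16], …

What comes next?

X1: X, A, D, G → J (letters move forward 3 places in the alphabet, wrapping Z→A).
X2: ×(-2) each step; -2, 4, -8, 16 → -32.
Putting it together: [x1=J; x2=-32].

[x1=J; x2=-32]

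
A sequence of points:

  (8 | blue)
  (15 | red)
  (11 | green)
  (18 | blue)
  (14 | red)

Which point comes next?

(21 | green)

First part — alternating steps +7, −4, +7, −4, …: 8, 15, 11, 18, 14 → 21.
Colour: blue, red, green, blue, red → green (repeats blue → red → green).
Combining the parts gives (21 | green).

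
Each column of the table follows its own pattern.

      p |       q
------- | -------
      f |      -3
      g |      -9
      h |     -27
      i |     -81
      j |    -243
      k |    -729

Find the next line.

l  -2187

Column p — letters move forward 1 place in the alphabet: f, g, h, i, j, k → l.
Column q: ×3 each step; -3, -9, -27, -81, -243, -729 → -2187.
Combining the parts gives l  -2187.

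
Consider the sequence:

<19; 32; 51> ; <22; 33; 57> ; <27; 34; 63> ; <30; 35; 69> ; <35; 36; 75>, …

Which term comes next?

First component: 19, 22, 27, 30, 35 → 38 (alternating steps +3, +5, +3, +5, …).
Second component: +1 each step; 32, 33, 34, 35, 36 → 37.
Third component: 51, 57, 63, 69, 75 → 81 (+6 each step).
Putting it together: <38; 37; 81>.

<38; 37; 81>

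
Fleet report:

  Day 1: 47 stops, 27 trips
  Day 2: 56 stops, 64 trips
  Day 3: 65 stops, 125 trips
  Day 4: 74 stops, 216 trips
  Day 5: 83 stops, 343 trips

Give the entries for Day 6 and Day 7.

Stops: +9 each step; 47, 56, 65, 74, 83 → 92 → 101.
Trips goes 27, 64, 125, 216, 343 → 512 → 729 (perfect cubes: 3³, 4³, 5³, …).
Putting the parts together: 92 stops, 512 trips and then 101 stops, 729 trips.

92 stops, 512 trips; 101 stops, 729 trips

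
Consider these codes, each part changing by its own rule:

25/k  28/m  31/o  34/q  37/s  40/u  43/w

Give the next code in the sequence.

First component: 25, 28, 31, 34, 37, 40, 43 → 46 (+3 each step).
Letter: letters move forward 2 places in the alphabet; k, m, o, q, s, u, w → y.
Combining the parts gives 46/y.

46/y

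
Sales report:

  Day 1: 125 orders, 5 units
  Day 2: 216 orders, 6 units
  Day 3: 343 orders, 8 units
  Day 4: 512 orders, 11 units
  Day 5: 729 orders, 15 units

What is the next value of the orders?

1000

For the orders, perfect cubes: 5³, 6³, 7³, …: 125, 216, 343, 512, 729 → 1000.
Units: differences are 1, 2, 3, … (increasing by 1 each time); 5, 6, 8, 11, 15 → 20.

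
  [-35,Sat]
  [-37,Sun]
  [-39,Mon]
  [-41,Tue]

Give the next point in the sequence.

First entry goes -35, -37, -39, -41 → -43 (−2 each step).
Day goes Sat, Sun, Mon, Tue → Wed (runs through the weekdays Mon→Sun).
Combining the parts gives [-43,Wed].

[-43,Wed]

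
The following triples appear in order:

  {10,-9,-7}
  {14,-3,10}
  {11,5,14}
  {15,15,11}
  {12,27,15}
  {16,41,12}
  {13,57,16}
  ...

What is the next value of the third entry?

13

For the first entry, alternating steps +4, −3, +4, −3, …: 10, 14, 11, 15, 12, 16, 13 → 17.
Second entry: -9, -3, 5, 15, 27, 41, 57 → 75 (differences are 6, 8, 10, … (increasing by 2 each time)).
Third entry: always the previous value of the first entry, so -7, 10, 14, 11, 15, 12, 16 → 13.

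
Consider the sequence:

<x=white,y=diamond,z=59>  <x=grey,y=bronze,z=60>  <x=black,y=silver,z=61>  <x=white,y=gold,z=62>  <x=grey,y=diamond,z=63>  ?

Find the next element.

<x=black,y=bronze,z=64>

X — repeats white → grey → black: white, grey, black, white, grey → black.
Y goes diamond, bronze, silver, gold, diamond → bronze (repeats diamond → bronze → silver → gold).
Z: +1 each step, so 59, 60, 61, 62, 63 → 64.
So the next element is <x=black,y=bronze,z=64>.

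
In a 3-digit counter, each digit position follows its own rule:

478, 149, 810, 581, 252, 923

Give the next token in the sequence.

694

First digit: 4, 1, 8, 5, 2, 9 → 6 (−3 each step, mod 10).
Second digit goes 7, 4, 1, 8, 5, 2 → 9 (−3 each step, mod 10).
Third digit — +1 each step, mod 10: 8, 9, 0, 1, 2, 3 → 4.
Combining the parts gives 694.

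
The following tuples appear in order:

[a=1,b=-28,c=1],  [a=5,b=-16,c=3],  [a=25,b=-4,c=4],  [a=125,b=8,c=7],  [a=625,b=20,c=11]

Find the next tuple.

A: 1, 5, 25, 125, 625 → 3125 (×5 each step).
B — +12 each step: -28, -16, -4, 8, 20 → 32.
C: each term is the sum of the two before it, so 1, 3, 4, 7, 11 → 18.
So the next tuple is [a=3125,b=32,c=18].

[a=3125,b=32,c=18]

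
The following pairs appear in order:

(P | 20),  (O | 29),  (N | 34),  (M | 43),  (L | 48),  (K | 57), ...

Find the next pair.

Letter — letters move back 1 place in the alphabet: P, O, N, M, L, K → J.
Second slot goes 20, 29, 34, 43, 48, 57 → 62 (alternating steps +9, +5, +9, +5, …).
Putting it together: (J | 62).

(J | 62)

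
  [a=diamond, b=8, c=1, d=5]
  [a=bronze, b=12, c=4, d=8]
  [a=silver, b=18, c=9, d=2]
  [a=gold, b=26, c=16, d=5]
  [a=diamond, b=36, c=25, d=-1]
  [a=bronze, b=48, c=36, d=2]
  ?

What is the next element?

[a=silver, b=62, c=49, d=-4]

A: diamond, bronze, silver, gold, diamond, bronze → silver (repeats diamond → bronze → silver → gold).
B goes 8, 12, 18, 26, 36, 48 → 62 (differences are 4, 6, 8, … (increasing by 2 each time)).
C: perfect squares: 1², 2², 3², …; 1, 4, 9, 16, 25, 36 → 49.
D goes 5, 8, 2, 5, -1, 2 → -4 (alternating steps +3, −6, +3, −6, …).
Putting it together: [a=silver, b=62, c=49, d=-4].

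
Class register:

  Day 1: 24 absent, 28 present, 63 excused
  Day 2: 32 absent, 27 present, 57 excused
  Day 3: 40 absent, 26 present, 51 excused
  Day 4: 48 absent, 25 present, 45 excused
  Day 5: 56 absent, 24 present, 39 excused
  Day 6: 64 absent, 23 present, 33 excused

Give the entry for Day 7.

Absent: +8 each step; 24, 32, 40, 48, 56, 64 → 72.
Present goes 28, 27, 26, 25, 24, 23 → 22 (−1 each step).
Excused: −6 each step; 63, 57, 51, 45, 39, 33 → 27.
Combining the parts gives 72 absent, 22 present, 27 excused.

72 absent, 22 present, 27 excused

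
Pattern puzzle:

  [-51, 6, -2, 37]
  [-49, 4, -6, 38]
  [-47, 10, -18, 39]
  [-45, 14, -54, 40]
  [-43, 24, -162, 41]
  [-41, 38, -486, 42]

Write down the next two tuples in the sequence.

[-39, 62, -1458, 43], [-37, 100, -4374, 44]

First slot: -51, -49, -47, -45, -43, -41 → -39 → -37 (+2 each step).
Second slot goes 6, 4, 10, 14, 24, 38 → 62 → 100 (each term is the sum of the two before it).
Third slot: ×3 each step; -2, -6, -18, -54, -162, -486 → -1458 → -4374.
Fourth slot: +1 each step; 37, 38, 39, 40, 41, 42 → 43 → 44.
So the next two tuples are [-39, 62, -1458, 43] and [-37, 100, -4374, 44].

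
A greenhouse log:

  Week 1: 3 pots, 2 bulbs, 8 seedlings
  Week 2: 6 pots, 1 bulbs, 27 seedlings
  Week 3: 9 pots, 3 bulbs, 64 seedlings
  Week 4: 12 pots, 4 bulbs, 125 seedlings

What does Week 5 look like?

Pots: +3 each step; 3, 6, 9, 12 → 15.
For the bulbs, each term is the sum of the two before it: 2, 1, 3, 4 → 7.
For the seedlings, perfect cubes: 2³, 3³, 4³, …: 8, 27, 64, 125 → 216.
Putting it together: 15 pots, 7 bulbs, 216 seedlings.

15 pots, 7 bulbs, 216 seedlings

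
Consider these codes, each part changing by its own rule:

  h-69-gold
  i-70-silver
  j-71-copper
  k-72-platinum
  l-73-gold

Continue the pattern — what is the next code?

Letter: h, i, j, k, l → m (letters move forward 1 place in the alphabet).
Second component: +1 each step; 69, 70, 71, 72, 73 → 74.
Metal: repeats gold → silver → copper → platinum, so gold, silver, copper, platinum, gold → silver.
Putting it together: m-74-silver.

m-74-silver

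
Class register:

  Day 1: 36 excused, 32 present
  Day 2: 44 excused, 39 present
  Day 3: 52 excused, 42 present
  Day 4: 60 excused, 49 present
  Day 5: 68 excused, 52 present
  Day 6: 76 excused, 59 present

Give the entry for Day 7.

84 excused, 62 present

Excused goes 36, 44, 52, 60, 68, 76 → 84 (+8 each step).
Present: alternating steps +7, +3, +7, +3, …; 32, 39, 42, 49, 52, 59 → 62.
So the next line is 84 excused, 62 present.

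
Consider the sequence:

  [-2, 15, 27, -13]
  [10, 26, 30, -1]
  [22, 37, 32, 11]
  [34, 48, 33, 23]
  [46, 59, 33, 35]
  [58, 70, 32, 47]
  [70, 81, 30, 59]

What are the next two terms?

[82, 92, 27, 71], [94, 103, 23, 83]

For the first component, +12 each step: -2, 10, 22, 34, 46, 58, 70 → 82 → 94.
Second component: +11 each step; 15, 26, 37, 48, 59, 70, 81 → 92 → 103.
Third component: differences are 3, 2, 1, … (decreasing by 1 each time), so 27, 30, 32, 33, 33, 32, 30 → 27 → 23.
For the fourth component, always 11 less than the first component: -13, -1, 11, 23, 35, 47, 59 → 71 → 83.
So the next two terms are [82, 92, 27, 71] and [94, 103, 23, 83].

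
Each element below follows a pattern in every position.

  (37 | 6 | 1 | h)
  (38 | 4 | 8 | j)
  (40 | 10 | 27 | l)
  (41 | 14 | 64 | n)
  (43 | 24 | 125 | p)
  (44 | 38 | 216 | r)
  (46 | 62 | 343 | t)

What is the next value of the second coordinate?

First coordinate — alternating steps +1, +2, +1, +2, …: 37, 38, 40, 41, 43, 44, 46 → 47.
Second coordinate — each term is the sum of the two before it: 6, 4, 10, 14, 24, 38, 62 → 100.
Third coordinate — perfect cubes: 1³, 2³, 3³, …: 1, 8, 27, 64, 125, 216, 343 → 512.
Letter — letters move forward 2 places in the alphabet: h, j, l, n, p, r, t → v.

100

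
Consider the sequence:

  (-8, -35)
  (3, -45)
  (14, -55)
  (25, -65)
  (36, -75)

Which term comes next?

First component: +11 each step, so -8, 3, 14, 25, 36 → 47.
Second component: −10 each step; -35, -45, -55, -65, -75 → -85.
Putting it together: (47, -85).

(47, -85)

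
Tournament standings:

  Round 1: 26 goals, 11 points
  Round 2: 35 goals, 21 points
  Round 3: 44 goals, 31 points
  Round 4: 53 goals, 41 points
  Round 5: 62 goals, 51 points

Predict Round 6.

71 goals, 61 points

Goals: +9 each step; 26, 35, 44, 53, 62 → 71.
Points: +10 each step; 11, 21, 31, 41, 51 → 61.
Combining the parts gives 71 goals, 61 points.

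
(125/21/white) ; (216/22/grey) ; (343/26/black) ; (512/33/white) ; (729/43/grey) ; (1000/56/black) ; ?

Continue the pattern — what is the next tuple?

For the first coordinate, perfect cubes: 5³, 6³, 7³, …: 125, 216, 343, 512, 729, 1000 → 1331.
For the second coordinate, differences are 1, 4, 7, … (increasing by 3 each time): 21, 22, 26, 33, 43, 56 → 72.
Shade goes white, grey, black, white, grey, black → white (repeats white → grey → black).
So the next tuple is (1331/72/white).

(1331/72/white)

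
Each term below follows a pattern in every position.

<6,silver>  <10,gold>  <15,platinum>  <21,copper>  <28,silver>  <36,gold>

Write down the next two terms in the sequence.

<45,platinum>, <55,copper>

First value: differences are 4, 5, 6, … (increasing by 1 each time), so 6, 10, 15, 21, 28, 36 → 45 → 55.
Metal: silver, gold, platinum, copper, silver, gold → platinum → copper (repeats silver → gold → platinum → copper).
Putting the parts together: <45,platinum> and then <55,copper>.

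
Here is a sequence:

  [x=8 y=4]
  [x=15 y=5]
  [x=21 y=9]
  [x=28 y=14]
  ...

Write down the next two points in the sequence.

[x=34 y=23], [x=41 y=37]

For the x, alternating steps +7, +6, +7, +6, …: 8, 15, 21, 28 → 34 → 41.
Y goes 4, 5, 9, 14 → 23 → 37 (each term is the sum of the two before it).
Putting the parts together: [x=34 y=23] and then [x=41 y=37].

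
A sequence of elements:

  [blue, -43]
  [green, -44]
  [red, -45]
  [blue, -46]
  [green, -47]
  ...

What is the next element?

Colour: repeats blue → green → red; blue, green, red, blue, green → red.
Second slot: -43, -44, -45, -46, -47 → -48 (−1 each step).
Combining the parts gives [red, -48].

[red, -48]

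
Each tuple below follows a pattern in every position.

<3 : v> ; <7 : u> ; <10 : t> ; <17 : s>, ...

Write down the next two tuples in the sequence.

For the first slot, each term is the sum of the two before it: 3, 7, 10, 17 → 27 → 44.
Letter: letters move back 1 place in the alphabet; v, u, t, s → r → q.
So the next two tuples are <27 : r> and <44 : q>.

<27 : r>, <44 : q>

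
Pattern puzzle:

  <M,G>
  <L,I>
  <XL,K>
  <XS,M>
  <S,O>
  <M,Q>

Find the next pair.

<L,S>

Size: repeats M → L → XL → XS → S; M, L, XL, XS, S, M → L.
Letter goes G, I, K, M, O, Q → S (letters move forward 2 places in the alphabet).
Putting it together: <L,S>.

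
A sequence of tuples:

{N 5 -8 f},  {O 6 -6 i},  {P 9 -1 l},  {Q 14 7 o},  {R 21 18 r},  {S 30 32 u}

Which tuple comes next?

For the first letter, letters move forward 1 place in the alphabet: N, O, P, Q, R, S → T.
Second value — differences are 1, 3, 5, … (increasing by 2 each time): 5, 6, 9, 14, 21, 30 → 41.
Third value: differences are 2, 5, 8, … (increasing by 3 each time), so -8, -6, -1, 7, 18, 32 → 49.
Second letter: letters move forward 3 places in the alphabet, so f, i, l, o, r, u → x.
So the next tuple is {T 41 49 x}.

{T 41 49 x}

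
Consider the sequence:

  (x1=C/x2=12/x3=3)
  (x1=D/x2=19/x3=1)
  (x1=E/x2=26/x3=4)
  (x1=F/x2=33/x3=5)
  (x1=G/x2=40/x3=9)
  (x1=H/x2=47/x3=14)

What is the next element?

(x1=I/x2=54/x3=23)

X1: C, D, E, F, G, H → I (letters move forward 1 place in the alphabet).
X2 goes 12, 19, 26, 33, 40, 47 → 54 (+7 each step).
X3: 3, 1, 4, 5, 9, 14 → 23 (each term is the sum of the two before it).
So the next element is (x1=I/x2=54/x3=23).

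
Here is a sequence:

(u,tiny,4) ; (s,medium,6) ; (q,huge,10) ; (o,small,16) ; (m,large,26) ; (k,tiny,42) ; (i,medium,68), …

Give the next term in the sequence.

(g,huge,110)

For the letter, letters move back 2 places in the alphabet: u, s, q, o, m, k, i → g.
Size: repeats tiny → medium → huge → small → large; tiny, medium, huge, small, large, tiny, medium → huge.
For the third value, each term is the sum of the two before it: 4, 6, 10, 16, 26, 42, 68 → 110.
Combining the parts gives (g,huge,110).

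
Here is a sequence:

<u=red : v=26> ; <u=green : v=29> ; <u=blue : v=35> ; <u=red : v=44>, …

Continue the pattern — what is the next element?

U: red, green, blue, red → green (repeats red → green → blue).
V goes 26, 29, 35, 44 → 56 (differences are 3, 6, 9, … (increasing by 3 each time)).
So the next element is <u=green : v=56>.

<u=green : v=56>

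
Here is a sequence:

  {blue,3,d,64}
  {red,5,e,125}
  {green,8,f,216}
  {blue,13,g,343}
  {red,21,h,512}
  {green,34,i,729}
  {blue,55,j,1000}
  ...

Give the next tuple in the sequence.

{red,89,k,1331}

For the colour, repeats blue → red → green: blue, red, green, blue, red, green, blue → red.
Second part: each term is the sum of the two before it, so 3, 5, 8, 13, 21, 34, 55 → 89.
For the letter, letters move forward 1 place in the alphabet: d, e, f, g, h, i, j → k.
Fourth part: perfect cubes: 4³, 5³, 6³, …; 64, 125, 216, 343, 512, 729, 1000 → 1331.
Combining the parts gives {red,89,k,1331}.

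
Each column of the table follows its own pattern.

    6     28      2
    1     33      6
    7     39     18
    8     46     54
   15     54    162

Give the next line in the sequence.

First component — each term is the sum of the two before it: 6, 1, 7, 8, 15 → 23.
Second component: differences are 5, 6, 7, … (increasing by 1 each time); 28, 33, 39, 46, 54 → 63.
Third component: ×3 each step; 2, 6, 18, 54, 162 → 486.
So the next line is 23  63  486.

23  63  486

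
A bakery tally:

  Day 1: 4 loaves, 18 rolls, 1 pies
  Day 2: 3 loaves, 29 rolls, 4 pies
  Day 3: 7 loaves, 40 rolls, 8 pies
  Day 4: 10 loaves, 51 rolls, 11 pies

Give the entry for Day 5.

Loaves — each term is the sum of the two before it: 4, 3, 7, 10 → 17.
Rolls goes 18, 29, 40, 51 → 62 (+11 each step).
Pies: alternating steps +3, +4, +3, +4, …; 1, 4, 8, 11 → 15.
So the next line is 17 loaves, 62 rolls, 15 pies.

17 loaves, 62 rolls, 15 pies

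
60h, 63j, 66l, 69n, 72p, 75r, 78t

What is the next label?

81v

For the first component, +3 each step: 60, 63, 66, 69, 72, 75, 78 → 81.
Letter: h, j, l, n, p, r, t → v (letters move forward 2 places in the alphabet).
Combining the parts gives 81v.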